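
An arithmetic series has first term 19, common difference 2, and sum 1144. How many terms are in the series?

Using S = n/2 × [2a + (n-1)d]
1144 = n/2 × [2(19) + (n-1)(2)]
1144 = n/2 × [38 + 2n - 2]
2288 = n × [36 + 2n]
2n² + (36)n - 2288 = 0
Discriminant: Δ = (36)² - 4(2)(-2288) = 1296 + 18304 = 19600
√Δ = 140
n = [-(36) + √Δ] / (2·2) = (-36 + 140) / 4 = 104 / 4 = 26
(The negative root is discarded since n must be a positive integer.)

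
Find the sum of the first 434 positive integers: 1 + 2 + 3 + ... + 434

Formula: ∑k = n(n+1)/2
= 434×435/2
= 188790/2
= 94395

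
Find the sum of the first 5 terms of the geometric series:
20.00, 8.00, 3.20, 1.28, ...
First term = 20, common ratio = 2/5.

Sₙ = a(1 - rⁿ) / (1 - r)
S_5 = 20(1 - (2/5)^5) / (1 - (2/5))
S_5 = 20(1 - (32/3125)) / (3/5)
S_5 = 4124/125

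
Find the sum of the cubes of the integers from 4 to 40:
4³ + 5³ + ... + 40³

Use ∑_{k=1}^{n} k³ = [n(n+1)/2]², then subtract the first 3 terms.
∑_{k=1}^{40} k³ = [40×41/2]² = 820² = 672400
∑_{k=1}^{3} k³ = [3×4/2]² = 6² = 36
∑_{k=4}^{40} k³ = 672400 - 36 = 672364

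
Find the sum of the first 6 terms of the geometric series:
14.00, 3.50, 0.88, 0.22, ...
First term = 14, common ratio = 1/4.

Sₙ = a(1 - rⁿ) / (1 - r)
S_6 = 14(1 - (1/4)^6) / (1 - (1/4))
S_6 = 14(1 - (1/4096)) / (3/4)
S_6 = 9555/512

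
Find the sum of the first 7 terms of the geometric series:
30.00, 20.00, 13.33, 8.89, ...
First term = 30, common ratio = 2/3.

Sₙ = a(1 - rⁿ) / (1 - r)
S_7 = 30(1 - (2/3)^7) / (1 - (2/3))
S_7 = 30(1 - (128/2187)) / (1/3)
S_7 = 20590/243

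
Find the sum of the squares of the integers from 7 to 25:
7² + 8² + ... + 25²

Use ∑_{k=1}^{n} k² = n(n+1)(2n+1)/6, then subtract the first 6 terms.
∑_{k=1}^{25} k² = 25×26×51/6 = 5525
∑_{k=1}^{6} k² = 6×7×13/6 = 91
∑_{k=7}^{25} k² = 5525 - 91 = 5434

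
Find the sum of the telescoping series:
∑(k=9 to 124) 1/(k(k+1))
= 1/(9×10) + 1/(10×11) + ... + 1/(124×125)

Partial fractions: 1/(k(k+1)) = 1/k - 1/(k+1)
The series telescopes:
= (1/9 - 1/10) + (1/10 - 1/11) + ... + (1/124 - 1/125)
= 1/9 - 1/125
= 116/1125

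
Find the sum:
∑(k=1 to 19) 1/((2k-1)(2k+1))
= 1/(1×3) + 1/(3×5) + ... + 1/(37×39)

Partial fractions: 1/((2k-1)(2k+1)) = (1/2)[1/(2k-1) - 1/(2k+1)]
The series telescopes:
= (1/2)[1/1 - 1/39]
= 19/39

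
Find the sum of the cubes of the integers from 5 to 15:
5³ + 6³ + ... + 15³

Use ∑_{k=1}^{n} k³ = [n(n+1)/2]², then subtract the first 4 terms.
∑_{k=1}^{15} k³ = [15×16/2]² = 120² = 14400
∑_{k=1}^{4} k³ = [4×5/2]² = 10² = 100
∑_{k=5}^{15} k³ = 14400 - 100 = 14300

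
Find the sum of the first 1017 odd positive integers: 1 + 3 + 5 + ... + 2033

Sum of first n odd numbers = n²
= 1017²
= 1034289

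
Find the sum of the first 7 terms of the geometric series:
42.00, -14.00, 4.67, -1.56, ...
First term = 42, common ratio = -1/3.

Sₙ = a(1 - rⁿ) / (1 - r)
S_7 = 42(1 - (-1/3)^7) / (1 - (-1/3))
S_7 = 42(1 - (-1/2187)) / (4/3)
S_7 = 7658/243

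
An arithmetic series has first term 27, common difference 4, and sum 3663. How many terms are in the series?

Using S = n/2 × [2a + (n-1)d]
3663 = n/2 × [2(27) + (n-1)(4)]
3663 = n/2 × [54 + 4n - 4]
7326 = n × [50 + 4n]
4n² + (50)n - 7326 = 0
Discriminant: Δ = (50)² - 4(4)(-7326) = 2500 + 117216 = 119716
√Δ = 346
n = [-(50) + √Δ] / (2·4) = (-50 + 346) / 8 = 296 / 8 = 37
(The negative root is discarded since n must be a positive integer.)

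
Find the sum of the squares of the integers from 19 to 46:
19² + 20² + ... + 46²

Use ∑_{k=1}^{n} k² = n(n+1)(2n+1)/6, then subtract the first 18 terms.
∑_{k=1}^{46} k² = 46×47×93/6 = 33511
∑_{k=1}^{18} k² = 18×19×37/6 = 2109
∑_{k=19}^{46} k² = 33511 - 2109 = 31402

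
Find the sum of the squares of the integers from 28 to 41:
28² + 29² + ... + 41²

Use ∑_{k=1}^{n} k² = n(n+1)(2n+1)/6, then subtract the first 27 terms.
∑_{k=1}^{41} k² = 41×42×83/6 = 23821
∑_{k=1}^{27} k² = 27×28×55/6 = 6930
∑_{k=28}^{41} k² = 23821 - 6930 = 16891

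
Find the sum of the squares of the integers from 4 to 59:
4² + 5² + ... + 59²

Use ∑_{k=1}^{n} k² = n(n+1)(2n+1)/6, then subtract the first 3 terms.
∑_{k=1}^{59} k² = 59×60×119/6 = 70210
∑_{k=1}^{3} k² = 3×4×7/6 = 14
∑_{k=4}^{59} k² = 70210 - 14 = 70196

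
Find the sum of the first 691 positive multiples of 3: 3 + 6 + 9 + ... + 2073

Factor out 3: = 3(1 + 2 + ... + 691) = 3 × n(n+1)/2
= 3 × 691×692/2
= 3 × 239086
= 717258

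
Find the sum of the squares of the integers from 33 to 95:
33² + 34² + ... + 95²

Use ∑_{k=1}^{n} k² = n(n+1)(2n+1)/6, then subtract the first 32 terms.
∑_{k=1}^{95} k² = 95×96×191/6 = 290320
∑_{k=1}^{32} k² = 32×33×65/6 = 11440
∑_{k=33}^{95} k² = 290320 - 11440 = 278880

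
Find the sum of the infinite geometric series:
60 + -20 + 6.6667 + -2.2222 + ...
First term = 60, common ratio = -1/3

For |r| < 1, S = a / (1 - r)
S = 60 / (1 - (-1/3))
S = 60 / (4/3)
S = 45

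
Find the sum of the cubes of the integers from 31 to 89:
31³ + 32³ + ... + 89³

Use ∑_{k=1}^{n} k³ = [n(n+1)/2]², then subtract the first 30 terms.
∑_{k=1}^{89} k³ = [89×90/2]² = 4005² = 16040025
∑_{k=1}^{30} k³ = [30×31/2]² = 465² = 216225
∑_{k=31}^{89} k³ = 16040025 - 216225 = 15823800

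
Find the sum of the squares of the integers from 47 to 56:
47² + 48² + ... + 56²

Use ∑_{k=1}^{n} k² = n(n+1)(2n+1)/6, then subtract the first 46 terms.
∑_{k=1}^{56} k² = 56×57×113/6 = 60116
∑_{k=1}^{46} k² = 46×47×93/6 = 33511
∑_{k=47}^{56} k² = 60116 - 33511 = 26605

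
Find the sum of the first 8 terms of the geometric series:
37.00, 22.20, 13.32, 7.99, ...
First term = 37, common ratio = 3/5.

Sₙ = a(1 - rⁿ) / (1 - r)
S_8 = 37(1 - (3/5)^8) / (1 - (3/5))
S_8 = 37(1 - (6561/390625)) / (2/5)
S_8 = 7105184/78125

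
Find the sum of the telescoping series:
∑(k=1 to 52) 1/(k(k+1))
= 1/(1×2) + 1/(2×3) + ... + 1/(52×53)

Partial fractions: 1/(k(k+1)) = 1/k - 1/(k+1)
The series telescopes:
= (1/1 - 1/2) + (1/2 - 1/3) + ... + (1/52 - 1/53)
= 1/1 - 1/53
= 52/53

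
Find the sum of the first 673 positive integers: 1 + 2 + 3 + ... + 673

Formula: ∑k = n(n+1)/2
= 673×674/2
= 453602/2
= 226801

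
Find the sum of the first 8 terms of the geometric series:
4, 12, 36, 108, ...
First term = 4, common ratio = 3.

Sₙ = a(1 - rⁿ) / (1 - r)
S_8 = 4(1 - 3^8) / (1 - 3)
S_8 = 4(1 - 6561) / (-2)
S_8 = 13120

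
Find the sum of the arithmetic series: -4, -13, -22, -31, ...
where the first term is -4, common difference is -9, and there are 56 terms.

Sₙ = n/2 × (first + last)
Last term = a + (n-1)d = -4 + (56-1)×(-9) = -499
S_56 = 56/2 × (-4 + (-499))
S_56 = 56/2 × (-503) = -14084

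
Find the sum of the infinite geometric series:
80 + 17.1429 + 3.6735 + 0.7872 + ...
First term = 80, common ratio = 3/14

For |r| < 1, S = a / (1 - r)
S = 80 / (1 - (3/14))
S = 80 / (11/14)
S = 1120/11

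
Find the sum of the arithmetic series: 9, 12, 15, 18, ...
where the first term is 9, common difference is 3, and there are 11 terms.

Sₙ = n/2 × (first + last)
Last term = a + (n-1)d = 9 + (11-1)×3 = 39
S_11 = 11/2 × (9 + 39)
S_11 = 11/2 × 48 = 264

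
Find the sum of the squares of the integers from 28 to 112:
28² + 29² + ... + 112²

Use ∑_{k=1}^{n} k² = n(n+1)(2n+1)/6, then subtract the first 27 terms.
∑_{k=1}^{112} k² = 112×113×225/6 = 474600
∑_{k=1}^{27} k² = 27×28×55/6 = 6930
∑_{k=28}^{112} k² = 474600 - 6930 = 467670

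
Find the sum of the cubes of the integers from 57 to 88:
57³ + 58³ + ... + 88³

Use ∑_{k=1}^{n} k³ = [n(n+1)/2]², then subtract the first 56 terms.
∑_{k=1}^{88} k³ = [88×89/2]² = 3916² = 15335056
∑_{k=1}^{56} k³ = [56×57/2]² = 1596² = 2547216
∑_{k=57}^{88} k³ = 15335056 - 2547216 = 12787840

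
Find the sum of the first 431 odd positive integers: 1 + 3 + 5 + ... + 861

Sum of first n odd numbers = n²
= 431²
= 185761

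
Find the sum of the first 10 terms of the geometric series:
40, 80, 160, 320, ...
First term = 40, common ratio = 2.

Sₙ = a(1 - rⁿ) / (1 - r)
S_10 = 40(1 - 2^10) / (1 - 2)
S_10 = 40(1 - 1024) / (-1)
S_10 = 40920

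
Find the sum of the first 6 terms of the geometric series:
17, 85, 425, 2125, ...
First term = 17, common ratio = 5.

Sₙ = a(1 - rⁿ) / (1 - r)
S_6 = 17(1 - 5^6) / (1 - 5)
S_6 = 17(1 - 15625) / (-4)
S_6 = 66402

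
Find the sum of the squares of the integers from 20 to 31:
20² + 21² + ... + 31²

Use ∑_{k=1}^{n} k² = n(n+1)(2n+1)/6, then subtract the first 19 terms.
∑_{k=1}^{31} k² = 31×32×63/6 = 10416
∑_{k=1}^{19} k² = 19×20×39/6 = 2470
∑_{k=20}^{31} k² = 10416 - 2470 = 7946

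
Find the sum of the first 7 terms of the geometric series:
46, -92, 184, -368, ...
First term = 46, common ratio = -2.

Sₙ = a(1 - rⁿ) / (1 - r)
S_7 = 46(1 - (-2)^7) / (1 - (-2))
S_7 = 46(1 - (-128)) / (3)
S_7 = 1978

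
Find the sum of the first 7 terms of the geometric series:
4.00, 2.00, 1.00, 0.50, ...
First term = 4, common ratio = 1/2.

Sₙ = a(1 - rⁿ) / (1 - r)
S_7 = 4(1 - (1/2)^7) / (1 - (1/2))
S_7 = 4(1 - (1/128)) / (1/2)
S_7 = 127/16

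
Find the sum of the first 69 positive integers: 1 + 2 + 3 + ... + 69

Formula: ∑k = n(n+1)/2
= 69×70/2
= 4830/2
= 2415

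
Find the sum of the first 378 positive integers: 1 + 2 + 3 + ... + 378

Formula: ∑k = n(n+1)/2
= 378×379/2
= 143262/2
= 71631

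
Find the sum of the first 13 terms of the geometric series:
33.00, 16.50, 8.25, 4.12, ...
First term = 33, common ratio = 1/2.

Sₙ = a(1 - rⁿ) / (1 - r)
S_13 = 33(1 - (1/2)^13) / (1 - (1/2))
S_13 = 33(1 - (1/8192)) / (1/2)
S_13 = 270303/4096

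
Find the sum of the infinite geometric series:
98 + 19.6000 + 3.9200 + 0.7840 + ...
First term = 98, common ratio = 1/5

For |r| < 1, S = a / (1 - r)
S = 98 / (1 - (1/5))
S = 98 / (4/5)
S = 245/2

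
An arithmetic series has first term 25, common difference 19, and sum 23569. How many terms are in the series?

Using S = n/2 × [2a + (n-1)d]
23569 = n/2 × [2(25) + (n-1)(19)]
23569 = n/2 × [50 + 19n - 19]
47138 = n × [31 + 19n]
19n² + (31)n - 47138 = 0
Discriminant: Δ = (31)² - 4(19)(-47138) = 961 + 3582488 = 3583449
√Δ = 1893
n = [-(31) + √Δ] / (2·19) = (-31 + 1893) / 38 = 1862 / 38 = 49
(The negative root is discarded since n must be a positive integer.)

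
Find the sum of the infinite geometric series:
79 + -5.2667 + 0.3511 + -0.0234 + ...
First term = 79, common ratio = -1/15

For |r| < 1, S = a / (1 - r)
S = 79 / (1 - (-1/15))
S = 79 / (16/15)
S = 1185/16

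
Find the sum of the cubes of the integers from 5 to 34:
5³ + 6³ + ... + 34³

Use ∑_{k=1}^{n} k³ = [n(n+1)/2]², then subtract the first 4 terms.
∑_{k=1}^{34} k³ = [34×35/2]² = 595² = 354025
∑_{k=1}^{4} k³ = [4×5/2]² = 10² = 100
∑_{k=5}^{34} k³ = 354025 - 100 = 353925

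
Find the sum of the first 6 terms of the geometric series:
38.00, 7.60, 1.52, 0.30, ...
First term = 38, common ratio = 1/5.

Sₙ = a(1 - rⁿ) / (1 - r)
S_6 = 38(1 - (1/5)^6) / (1 - (1/5))
S_6 = 38(1 - (1/15625)) / (4/5)
S_6 = 148428/3125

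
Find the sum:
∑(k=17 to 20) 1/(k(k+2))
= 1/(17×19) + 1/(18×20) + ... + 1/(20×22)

Partial fractions: 1/(k(k+2)) = (1/2)[1/k - 1/(k+2)]
Telescoping leaves the first two and last two terms:
= (1/2)[1/17 + 1/18 - 1/21 - 1/22]
= 251/23562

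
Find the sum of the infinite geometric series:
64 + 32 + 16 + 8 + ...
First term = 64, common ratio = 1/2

For |r| < 1, S = a / (1 - r)
S = 64 / (1 - (1/2))
S = 64 / (1/2)
S = 128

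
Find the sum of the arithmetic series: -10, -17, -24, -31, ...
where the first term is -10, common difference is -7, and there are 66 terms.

Sₙ = n/2 × (first + last)
Last term = a + (n-1)d = -10 + (66-1)×(-7) = -465
S_66 = 66/2 × (-10 + (-465))
S_66 = 66/2 × (-475) = -15675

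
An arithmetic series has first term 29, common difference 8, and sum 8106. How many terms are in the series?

Using S = n/2 × [2a + (n-1)d]
8106 = n/2 × [2(29) + (n-1)(8)]
8106 = n/2 × [58 + 8n - 8]
16212 = n × [50 + 8n]
8n² + (50)n - 16212 = 0
Discriminant: Δ = (50)² - 4(8)(-16212) = 2500 + 518784 = 521284
√Δ = 722
n = [-(50) + √Δ] / (2·8) = (-50 + 722) / 16 = 672 / 16 = 42
(The negative root is discarded since n must be a positive integer.)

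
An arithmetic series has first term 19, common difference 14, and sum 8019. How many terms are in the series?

Using S = n/2 × [2a + (n-1)d]
8019 = n/2 × [2(19) + (n-1)(14)]
8019 = n/2 × [38 + 14n - 14]
16038 = n × [24 + 14n]
14n² + (24)n - 16038 = 0
Discriminant: Δ = (24)² - 4(14)(-16038) = 576 + 898128 = 898704
√Δ = 948
n = [-(24) + √Δ] / (2·14) = (-24 + 948) / 28 = 924 / 28 = 33
(The negative root is discarded since n must be a positive integer.)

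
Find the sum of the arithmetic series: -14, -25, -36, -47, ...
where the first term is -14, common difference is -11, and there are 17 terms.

Sₙ = n/2 × (first + last)
Last term = a + (n-1)d = -14 + (17-1)×(-11) = -190
S_17 = 17/2 × (-14 + (-190))
S_17 = 17/2 × (-204) = -1734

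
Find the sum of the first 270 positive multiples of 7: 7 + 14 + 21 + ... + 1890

Factor out 7: = 7(1 + 2 + ... + 270) = 7 × n(n+1)/2
= 7 × 270×271/2
= 7 × 36585
= 256095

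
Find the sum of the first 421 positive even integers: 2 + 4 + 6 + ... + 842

Sum of first n even numbers = n(n+1)
= 421×422
= 177662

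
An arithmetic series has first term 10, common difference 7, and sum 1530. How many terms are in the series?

Using S = n/2 × [2a + (n-1)d]
1530 = n/2 × [2(10) + (n-1)(7)]
1530 = n/2 × [20 + 7n - 7]
3060 = n × [13 + 7n]
7n² + (13)n - 3060 = 0
Discriminant: Δ = (13)² - 4(7)(-3060) = 169 + 85680 = 85849
√Δ = 293
n = [-(13) + √Δ] / (2·7) = (-13 + 293) / 14 = 280 / 14 = 20
(The negative root is discarded since n must be a positive integer.)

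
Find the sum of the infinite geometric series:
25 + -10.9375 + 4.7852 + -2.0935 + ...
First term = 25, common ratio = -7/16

For |r| < 1, S = a / (1 - r)
S = 25 / (1 - (-7/16))
S = 25 / (23/16)
S = 400/23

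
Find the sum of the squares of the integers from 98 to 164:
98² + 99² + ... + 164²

Use ∑_{k=1}^{n} k² = n(n+1)(2n+1)/6, then subtract the first 97 terms.
∑_{k=1}^{164} k² = 164×165×329/6 = 1483790
∑_{k=1}^{97} k² = 97×98×195/6 = 308945
∑_{k=98}^{164} k² = 1483790 - 308945 = 1174845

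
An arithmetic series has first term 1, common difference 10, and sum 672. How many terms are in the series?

Using S = n/2 × [2a + (n-1)d]
672 = n/2 × [2(1) + (n-1)(10)]
672 = n/2 × [2 + 10n - 10]
1344 = n × [-8 + 10n]
10n² + (-8)n - 1344 = 0
Discriminant: Δ = (-8)² - 4(10)(-1344) = 64 + 53760 = 53824
√Δ = 232
n = [-(-8) + √Δ] / (2·10) = (8 + 232) / 20 = 240 / 20 = 12
(The negative root is discarded since n must be a positive integer.)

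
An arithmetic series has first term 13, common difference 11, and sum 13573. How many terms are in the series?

Using S = n/2 × [2a + (n-1)d]
13573 = n/2 × [2(13) + (n-1)(11)]
13573 = n/2 × [26 + 11n - 11]
27146 = n × [15 + 11n]
11n² + (15)n - 27146 = 0
Discriminant: Δ = (15)² - 4(11)(-27146) = 225 + 1194424 = 1194649
√Δ = 1093
n = [-(15) + √Δ] / (2·11) = (-15 + 1093) / 22 = 1078 / 22 = 49
(The negative root is discarded since n must be a positive integer.)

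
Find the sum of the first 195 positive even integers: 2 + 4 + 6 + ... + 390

Sum of first n even numbers = n(n+1)
= 195×196
= 38220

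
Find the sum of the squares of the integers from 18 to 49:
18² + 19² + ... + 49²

Use ∑_{k=1}^{n} k² = n(n+1)(2n+1)/6, then subtract the first 17 terms.
∑_{k=1}^{49} k² = 49×50×99/6 = 40425
∑_{k=1}^{17} k² = 17×18×35/6 = 1785
∑_{k=18}^{49} k² = 40425 - 1785 = 38640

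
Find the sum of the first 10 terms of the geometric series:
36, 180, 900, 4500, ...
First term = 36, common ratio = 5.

Sₙ = a(1 - rⁿ) / (1 - r)
S_10 = 36(1 - 5^10) / (1 - 5)
S_10 = 36(1 - 9765625) / (-4)
S_10 = 87890616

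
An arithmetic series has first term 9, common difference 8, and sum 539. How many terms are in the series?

Using S = n/2 × [2a + (n-1)d]
539 = n/2 × [2(9) + (n-1)(8)]
539 = n/2 × [18 + 8n - 8]
1078 = n × [10 + 8n]
8n² + (10)n - 1078 = 0
Discriminant: Δ = (10)² - 4(8)(-1078) = 100 + 34496 = 34596
√Δ = 186
n = [-(10) + √Δ] / (2·8) = (-10 + 186) / 16 = 176 / 16 = 11
(The negative root is discarded since n must be a positive integer.)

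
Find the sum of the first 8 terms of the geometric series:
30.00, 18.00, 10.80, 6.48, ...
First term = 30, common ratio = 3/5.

Sₙ = a(1 - rⁿ) / (1 - r)
S_8 = 30(1 - (3/5)^8) / (1 - (3/5))
S_8 = 30(1 - (6561/390625)) / (2/5)
S_8 = 1152192/15625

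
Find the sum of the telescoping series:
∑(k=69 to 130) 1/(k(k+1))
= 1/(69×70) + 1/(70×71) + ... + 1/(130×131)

Partial fractions: 1/(k(k+1)) = 1/k - 1/(k+1)
The series telescopes:
= (1/69 - 1/70) + (1/70 - 1/71) + ... + (1/130 - 1/131)
= 1/69 - 1/131
= 62/9039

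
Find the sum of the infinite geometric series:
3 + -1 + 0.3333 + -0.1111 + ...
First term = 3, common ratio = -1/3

For |r| < 1, S = a / (1 - r)
S = 3 / (1 - (-1/3))
S = 3 / (4/3)
S = 9/4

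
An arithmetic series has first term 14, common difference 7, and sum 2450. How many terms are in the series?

Using S = n/2 × [2a + (n-1)d]
2450 = n/2 × [2(14) + (n-1)(7)]
2450 = n/2 × [28 + 7n - 7]
4900 = n × [21 + 7n]
7n² + (21)n - 4900 = 0
Discriminant: Δ = (21)² - 4(7)(-4900) = 441 + 137200 = 137641
√Δ = 371
n = [-(21) + √Δ] / (2·7) = (-21 + 371) / 14 = 350 / 14 = 25
(The negative root is discarded since n must be a positive integer.)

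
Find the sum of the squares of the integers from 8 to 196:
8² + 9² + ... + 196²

Use ∑_{k=1}^{n} k² = n(n+1)(2n+1)/6, then subtract the first 7 terms.
∑_{k=1}^{196} k² = 196×197×393/6 = 2529086
∑_{k=1}^{7} k² = 7×8×15/6 = 140
∑_{k=8}^{196} k² = 2529086 - 140 = 2528946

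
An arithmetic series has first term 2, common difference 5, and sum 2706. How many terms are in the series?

Using S = n/2 × [2a + (n-1)d]
2706 = n/2 × [2(2) + (n-1)(5)]
2706 = n/2 × [4 + 5n - 5]
5412 = n × [-1 + 5n]
5n² + (-1)n - 5412 = 0
Discriminant: Δ = (-1)² - 4(5)(-5412) = 1 + 108240 = 108241
√Δ = 329
n = [-(-1) + √Δ] / (2·5) = (1 + 329) / 10 = 330 / 10 = 33
(The negative root is discarded since n must be a positive integer.)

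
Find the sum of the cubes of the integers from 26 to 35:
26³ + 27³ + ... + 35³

Use ∑_{k=1}^{n} k³ = [n(n+1)/2]², then subtract the first 25 terms.
∑_{k=1}^{35} k³ = [35×36/2]² = 630² = 396900
∑_{k=1}^{25} k³ = [25×26/2]² = 325² = 105625
∑_{k=26}^{35} k³ = 396900 - 105625 = 291275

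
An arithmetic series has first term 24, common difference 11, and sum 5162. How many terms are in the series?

Using S = n/2 × [2a + (n-1)d]
5162 = n/2 × [2(24) + (n-1)(11)]
5162 = n/2 × [48 + 11n - 11]
10324 = n × [37 + 11n]
11n² + (37)n - 10324 = 0
Discriminant: Δ = (37)² - 4(11)(-10324) = 1369 + 454256 = 455625
√Δ = 675
n = [-(37) + √Δ] / (2·11) = (-37 + 675) / 22 = 638 / 22 = 29
(The negative root is discarded since n must be a positive integer.)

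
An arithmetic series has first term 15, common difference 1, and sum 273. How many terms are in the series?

Using S = n/2 × [2a + (n-1)d]
273 = n/2 × [2(15) + (n-1)(1)]
273 = n/2 × [30 + 1n - 1]
546 = n × [29 + 1n]
1n² + (29)n - 546 = 0
Discriminant: Δ = (29)² - 4(1)(-546) = 841 + 2184 = 3025
√Δ = 55
n = [-(29) + √Δ] / (2·1) = (-29 + 55) / 2 = 26 / 2 = 13
(The negative root is discarded since n must be a positive integer.)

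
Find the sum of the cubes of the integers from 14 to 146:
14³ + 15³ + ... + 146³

Use ∑_{k=1}^{n} k³ = [n(n+1)/2]², then subtract the first 13 terms.
∑_{k=1}^{146} k³ = [146×147/2]² = 10731² = 115154361
∑_{k=1}^{13} k³ = [13×14/2]² = 91² = 8281
∑_{k=14}^{146} k³ = 115154361 - 8281 = 115146080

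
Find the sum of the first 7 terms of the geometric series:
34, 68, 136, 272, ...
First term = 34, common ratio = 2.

Sₙ = a(1 - rⁿ) / (1 - r)
S_7 = 34(1 - 2^7) / (1 - 2)
S_7 = 34(1 - 128) / (-1)
S_7 = 4318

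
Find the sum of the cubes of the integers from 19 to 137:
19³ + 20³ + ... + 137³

Use ∑_{k=1}^{n} k³ = [n(n+1)/2]², then subtract the first 18 terms.
∑_{k=1}^{137} k³ = [137×138/2]² = 9453² = 89359209
∑_{k=1}^{18} k³ = [18×19/2]² = 171² = 29241
∑_{k=19}^{137} k³ = 89359209 - 29241 = 89329968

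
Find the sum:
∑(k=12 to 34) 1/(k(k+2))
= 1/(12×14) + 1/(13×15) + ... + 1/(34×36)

Partial fractions: 1/(k(k+2)) = (1/2)[1/k - 1/(k+2)]
Telescoping leaves the first two and last two terms:
= (1/2)[1/12 + 1/13 - 1/35 - 1/36]
= 851/16380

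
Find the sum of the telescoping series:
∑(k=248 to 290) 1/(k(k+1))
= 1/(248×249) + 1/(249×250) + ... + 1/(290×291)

Partial fractions: 1/(k(k+1)) = 1/k - 1/(k+1)
The series telescopes:
= (1/248 - 1/249) + (1/249 - 1/250) + ... + (1/290 - 1/291)
= 1/248 - 1/291
= 43/72168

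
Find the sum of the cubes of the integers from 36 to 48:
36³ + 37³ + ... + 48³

Use ∑_{k=1}^{n} k³ = [n(n+1)/2]², then subtract the first 35 terms.
∑_{k=1}^{48} k³ = [48×49/2]² = 1176² = 1382976
∑_{k=1}^{35} k³ = [35×36/2]² = 630² = 396900
∑_{k=36}^{48} k³ = 1382976 - 396900 = 986076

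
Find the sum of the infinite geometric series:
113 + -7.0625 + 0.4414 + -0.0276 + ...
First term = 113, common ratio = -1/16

For |r| < 1, S = a / (1 - r)
S = 113 / (1 - (-1/16))
S = 113 / (17/16)
S = 1808/17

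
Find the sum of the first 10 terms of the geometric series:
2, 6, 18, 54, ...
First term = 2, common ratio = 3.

Sₙ = a(1 - rⁿ) / (1 - r)
S_10 = 2(1 - 3^10) / (1 - 3)
S_10 = 2(1 - 59049) / (-2)
S_10 = 59048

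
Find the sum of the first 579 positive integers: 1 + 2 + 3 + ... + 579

Formula: ∑k = n(n+1)/2
= 579×580/2
= 335820/2
= 167910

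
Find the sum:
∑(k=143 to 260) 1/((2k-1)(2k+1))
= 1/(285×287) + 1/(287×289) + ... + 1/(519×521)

Partial fractions: 1/((2k-1)(2k+1)) = (1/2)[1/(2k-1) - 1/(2k+1)]
The series telescopes:
= (1/2)[1/285 - 1/521]
= 118/148485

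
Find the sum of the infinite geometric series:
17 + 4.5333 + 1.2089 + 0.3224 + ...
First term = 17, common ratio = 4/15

For |r| < 1, S = a / (1 - r)
S = 17 / (1 - (4/15))
S = 17 / (11/15)
S = 255/11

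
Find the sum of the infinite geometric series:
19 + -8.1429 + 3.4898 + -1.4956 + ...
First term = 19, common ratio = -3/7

For |r| < 1, S = a / (1 - r)
S = 19 / (1 - (-3/7))
S = 19 / (10/7)
S = 133/10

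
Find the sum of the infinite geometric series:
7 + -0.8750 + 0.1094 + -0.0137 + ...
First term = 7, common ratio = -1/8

For |r| < 1, S = a / (1 - r)
S = 7 / (1 - (-1/8))
S = 7 / (9/8)
S = 56/9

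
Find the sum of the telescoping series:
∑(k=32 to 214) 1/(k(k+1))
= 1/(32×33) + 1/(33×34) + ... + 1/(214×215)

Partial fractions: 1/(k(k+1)) = 1/k - 1/(k+1)
The series telescopes:
= (1/32 - 1/33) + (1/33 - 1/34) + ... + (1/214 - 1/215)
= 1/32 - 1/215
= 183/6880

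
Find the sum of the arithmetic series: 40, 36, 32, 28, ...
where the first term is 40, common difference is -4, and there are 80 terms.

Sₙ = n/2 × (first + last)
Last term = a + (n-1)d = 40 + (80-1)×(-4) = -276
S_80 = 80/2 × (40 + (-276))
S_80 = 80/2 × (-236) = -9440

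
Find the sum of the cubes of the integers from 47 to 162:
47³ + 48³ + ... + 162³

Use ∑_{k=1}^{n} k³ = [n(n+1)/2]², then subtract the first 46 terms.
∑_{k=1}^{162} k³ = [162×163/2]² = 13203² = 174319209
∑_{k=1}^{46} k³ = [46×47/2]² = 1081² = 1168561
∑_{k=47}^{162} k³ = 174319209 - 1168561 = 173150648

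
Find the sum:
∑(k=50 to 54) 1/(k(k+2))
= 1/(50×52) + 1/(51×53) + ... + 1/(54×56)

Partial fractions: 1/(k(k+2)) = (1/2)[1/k - 1/(k+2)]
Telescoping leaves the first two and last two terms:
= (1/2)[1/50 + 1/51 - 1/55 - 1/56]
= 2803/1570800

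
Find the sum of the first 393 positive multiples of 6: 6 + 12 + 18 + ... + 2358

Factor out 6: = 6(1 + 2 + ... + 393) = 6 × n(n+1)/2
= 6 × 393×394/2
= 6 × 77421
= 464526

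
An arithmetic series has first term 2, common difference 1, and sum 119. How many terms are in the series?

Using S = n/2 × [2a + (n-1)d]
119 = n/2 × [2(2) + (n-1)(1)]
119 = n/2 × [4 + 1n - 1]
238 = n × [3 + 1n]
1n² + (3)n - 238 = 0
Discriminant: Δ = (3)² - 4(1)(-238) = 9 + 952 = 961
√Δ = 31
n = [-(3) + √Δ] / (2·1) = (-3 + 31) / 2 = 28 / 2 = 14
(The negative root is discarded since n must be a positive integer.)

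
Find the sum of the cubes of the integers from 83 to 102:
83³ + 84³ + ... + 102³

Use ∑_{k=1}^{n} k³ = [n(n+1)/2]², then subtract the first 82 terms.
∑_{k=1}^{102} k³ = [102×103/2]² = 5253² = 27594009
∑_{k=1}^{82} k³ = [82×83/2]² = 3403² = 11580409
∑_{k=83}^{102} k³ = 27594009 - 11580409 = 16013600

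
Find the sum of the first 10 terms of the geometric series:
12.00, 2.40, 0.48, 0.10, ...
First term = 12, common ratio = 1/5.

Sₙ = a(1 - rⁿ) / (1 - r)
S_10 = 12(1 - (1/5)^10) / (1 - (1/5))
S_10 = 12(1 - (1/9765625)) / (4/5)
S_10 = 29296872/1953125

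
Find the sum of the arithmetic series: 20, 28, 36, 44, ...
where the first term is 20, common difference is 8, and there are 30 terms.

Sₙ = n/2 × (first + last)
Last term = a + (n-1)d = 20 + (30-1)×8 = 252
S_30 = 30/2 × (20 + 252)
S_30 = 30/2 × 272 = 4080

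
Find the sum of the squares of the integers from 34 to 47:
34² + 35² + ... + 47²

Use ∑_{k=1}^{n} k² = n(n+1)(2n+1)/6, then subtract the first 33 terms.
∑_{k=1}^{47} k² = 47×48×95/6 = 35720
∑_{k=1}^{33} k² = 33×34×67/6 = 12529
∑_{k=34}^{47} k² = 35720 - 12529 = 23191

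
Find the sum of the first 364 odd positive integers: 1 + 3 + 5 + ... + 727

Sum of first n odd numbers = n²
= 364²
= 132496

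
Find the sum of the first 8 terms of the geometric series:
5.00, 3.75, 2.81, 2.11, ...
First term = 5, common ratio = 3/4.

Sₙ = a(1 - rⁿ) / (1 - r)
S_8 = 5(1 - (3/4)^8) / (1 - (3/4))
S_8 = 5(1 - (6561/65536)) / (1/4)
S_8 = 294875/16384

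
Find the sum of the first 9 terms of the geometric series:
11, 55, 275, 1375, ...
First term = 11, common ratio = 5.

Sₙ = a(1 - rⁿ) / (1 - r)
S_9 = 11(1 - 5^9) / (1 - 5)
S_9 = 11(1 - 1953125) / (-4)
S_9 = 5371091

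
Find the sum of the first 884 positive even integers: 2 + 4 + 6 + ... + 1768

Sum of first n even numbers = n(n+1)
= 884×885
= 782340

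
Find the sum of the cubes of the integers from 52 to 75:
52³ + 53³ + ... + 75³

Use ∑_{k=1}^{n} k³ = [n(n+1)/2]², then subtract the first 51 terms.
∑_{k=1}^{75} k³ = [75×76/2]² = 2850² = 8122500
∑_{k=1}^{51} k³ = [51×52/2]² = 1326² = 1758276
∑_{k=52}^{75} k³ = 8122500 - 1758276 = 6364224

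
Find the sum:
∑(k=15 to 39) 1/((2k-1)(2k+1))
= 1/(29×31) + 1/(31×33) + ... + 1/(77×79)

Partial fractions: 1/((2k-1)(2k+1)) = (1/2)[1/(2k-1) - 1/(2k+1)]
The series telescopes:
= (1/2)[1/29 - 1/79]
= 25/2291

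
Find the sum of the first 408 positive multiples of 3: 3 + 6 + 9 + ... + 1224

Factor out 3: = 3(1 + 2 + ... + 408) = 3 × n(n+1)/2
= 3 × 408×409/2
= 3 × 83436
= 250308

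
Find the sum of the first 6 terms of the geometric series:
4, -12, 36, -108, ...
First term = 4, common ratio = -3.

Sₙ = a(1 - rⁿ) / (1 - r)
S_6 = 4(1 - (-3)^6) / (1 - (-3))
S_6 = 4(1 - 729) / (4)
S_6 = -728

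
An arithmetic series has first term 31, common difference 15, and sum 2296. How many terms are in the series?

Using S = n/2 × [2a + (n-1)d]
2296 = n/2 × [2(31) + (n-1)(15)]
2296 = n/2 × [62 + 15n - 15]
4592 = n × [47 + 15n]
15n² + (47)n - 4592 = 0
Discriminant: Δ = (47)² - 4(15)(-4592) = 2209 + 275520 = 277729
√Δ = 527
n = [-(47) + √Δ] / (2·15) = (-47 + 527) / 30 = 480 / 30 = 16
(The negative root is discarded since n must be a positive integer.)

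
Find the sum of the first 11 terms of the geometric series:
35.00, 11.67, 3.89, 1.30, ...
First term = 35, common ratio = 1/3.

Sₙ = a(1 - rⁿ) / (1 - r)
S_11 = 35(1 - (1/3)^11) / (1 - (1/3))
S_11 = 35(1 - (1/177147)) / (2/3)
S_11 = 3100055/59049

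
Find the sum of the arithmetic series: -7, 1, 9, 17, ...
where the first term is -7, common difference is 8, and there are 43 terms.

Sₙ = n/2 × (first + last)
Last term = a + (n-1)d = -7 + (43-1)×8 = 329
S_43 = 43/2 × (-7 + 329)
S_43 = 43/2 × 322 = 6923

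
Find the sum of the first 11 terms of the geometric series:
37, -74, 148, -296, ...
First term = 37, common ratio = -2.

Sₙ = a(1 - rⁿ) / (1 - r)
S_11 = 37(1 - (-2)^11) / (1 - (-2))
S_11 = 37(1 - (-2048)) / (3)
S_11 = 25271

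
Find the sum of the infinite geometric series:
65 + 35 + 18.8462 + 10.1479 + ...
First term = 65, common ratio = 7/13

For |r| < 1, S = a / (1 - r)
S = 65 / (1 - (7/13))
S = 65 / (6/13)
S = 845/6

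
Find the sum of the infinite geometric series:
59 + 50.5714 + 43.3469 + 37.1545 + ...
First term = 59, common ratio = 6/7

For |r| < 1, S = a / (1 - r)
S = 59 / (1 - (6/7))
S = 59 / (1/7)
S = 413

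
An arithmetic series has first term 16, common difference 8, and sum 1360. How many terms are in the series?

Using S = n/2 × [2a + (n-1)d]
1360 = n/2 × [2(16) + (n-1)(8)]
1360 = n/2 × [32 + 8n - 8]
2720 = n × [24 + 8n]
8n² + (24)n - 2720 = 0
Discriminant: Δ = (24)² - 4(8)(-2720) = 576 + 87040 = 87616
√Δ = 296
n = [-(24) + √Δ] / (2·8) = (-24 + 296) / 16 = 272 / 16 = 17
(The negative root is discarded since n must be a positive integer.)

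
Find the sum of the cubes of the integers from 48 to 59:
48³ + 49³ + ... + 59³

Use ∑_{k=1}^{n} k³ = [n(n+1)/2]², then subtract the first 47 terms.
∑_{k=1}^{59} k³ = [59×60/2]² = 1770² = 3132900
∑_{k=1}^{47} k³ = [47×48/2]² = 1128² = 1272384
∑_{k=48}^{59} k³ = 3132900 - 1272384 = 1860516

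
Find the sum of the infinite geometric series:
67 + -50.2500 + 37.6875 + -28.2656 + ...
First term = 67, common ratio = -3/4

For |r| < 1, S = a / (1 - r)
S = 67 / (1 - (-3/4))
S = 67 / (7/4)
S = 268/7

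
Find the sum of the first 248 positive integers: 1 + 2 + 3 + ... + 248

Formula: ∑k = n(n+1)/2
= 248×249/2
= 61752/2
= 30876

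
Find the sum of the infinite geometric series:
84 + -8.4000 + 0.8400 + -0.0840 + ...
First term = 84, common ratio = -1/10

For |r| < 1, S = a / (1 - r)
S = 84 / (1 - (-1/10))
S = 84 / (11/10)
S = 840/11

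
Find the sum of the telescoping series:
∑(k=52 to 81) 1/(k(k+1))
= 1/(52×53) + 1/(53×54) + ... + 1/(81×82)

Partial fractions: 1/(k(k+1)) = 1/k - 1/(k+1)
The series telescopes:
= (1/52 - 1/53) + (1/53 - 1/54) + ... + (1/81 - 1/82)
= 1/52 - 1/82
= 15/2132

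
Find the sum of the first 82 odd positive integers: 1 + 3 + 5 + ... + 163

Sum of first n odd numbers = n²
= 82²
= 6724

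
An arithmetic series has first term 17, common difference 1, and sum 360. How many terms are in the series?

Using S = n/2 × [2a + (n-1)d]
360 = n/2 × [2(17) + (n-1)(1)]
360 = n/2 × [34 + 1n - 1]
720 = n × [33 + 1n]
1n² + (33)n - 720 = 0
Discriminant: Δ = (33)² - 4(1)(-720) = 1089 + 2880 = 3969
√Δ = 63
n = [-(33) + √Δ] / (2·1) = (-33 + 63) / 2 = 30 / 2 = 15
(The negative root is discarded since n must be a positive integer.)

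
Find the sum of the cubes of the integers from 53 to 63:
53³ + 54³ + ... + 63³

Use ∑_{k=1}^{n} k³ = [n(n+1)/2]², then subtract the first 52 terms.
∑_{k=1}^{63} k³ = [63×64/2]² = 2016² = 4064256
∑_{k=1}^{52} k³ = [52×53/2]² = 1378² = 1898884
∑_{k=53}^{63} k³ = 4064256 - 1898884 = 2165372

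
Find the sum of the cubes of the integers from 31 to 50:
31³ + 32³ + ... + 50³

Use ∑_{k=1}^{n} k³ = [n(n+1)/2]², then subtract the first 30 terms.
∑_{k=1}^{50} k³ = [50×51/2]² = 1275² = 1625625
∑_{k=1}^{30} k³ = [30×31/2]² = 465² = 216225
∑_{k=31}^{50} k³ = 1625625 - 216225 = 1409400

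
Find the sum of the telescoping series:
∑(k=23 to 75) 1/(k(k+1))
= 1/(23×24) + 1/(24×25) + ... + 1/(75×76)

Partial fractions: 1/(k(k+1)) = 1/k - 1/(k+1)
The series telescopes:
= (1/23 - 1/24) + (1/24 - 1/25) + ... + (1/75 - 1/76)
= 1/23 - 1/76
= 53/1748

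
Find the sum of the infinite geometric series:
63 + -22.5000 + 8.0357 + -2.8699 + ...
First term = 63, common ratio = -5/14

For |r| < 1, S = a / (1 - r)
S = 63 / (1 - (-5/14))
S = 63 / (19/14)
S = 882/19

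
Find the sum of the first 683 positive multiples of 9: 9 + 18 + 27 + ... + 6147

Factor out 9: = 9(1 + 2 + ... + 683) = 9 × n(n+1)/2
= 9 × 683×684/2
= 9 × 233586
= 2102274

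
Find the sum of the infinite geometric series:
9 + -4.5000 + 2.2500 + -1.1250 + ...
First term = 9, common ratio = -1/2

For |r| < 1, S = a / (1 - r)
S = 9 / (1 - (-1/2))
S = 9 / (3/2)
S = 6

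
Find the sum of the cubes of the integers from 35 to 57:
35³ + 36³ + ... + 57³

Use ∑_{k=1}^{n} k³ = [n(n+1)/2]², then subtract the first 34 terms.
∑_{k=1}^{57} k³ = [57×58/2]² = 1653² = 2732409
∑_{k=1}^{34} k³ = [34×35/2]² = 595² = 354025
∑_{k=35}^{57} k³ = 2732409 - 354025 = 2378384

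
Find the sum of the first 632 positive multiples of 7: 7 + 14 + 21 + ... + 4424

Factor out 7: = 7(1 + 2 + ... + 632) = 7 × n(n+1)/2
= 7 × 632×633/2
= 7 × 200028
= 1400196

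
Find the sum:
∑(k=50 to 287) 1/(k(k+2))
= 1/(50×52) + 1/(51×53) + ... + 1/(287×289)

Partial fractions: 1/(k(k+2)) = (1/2)[1/k - 1/(k+2)]
Telescoping leaves the first two and last two terms:
= (1/2)[1/50 + 1/51 - 1/288 - 1/289]
= 67991/4161600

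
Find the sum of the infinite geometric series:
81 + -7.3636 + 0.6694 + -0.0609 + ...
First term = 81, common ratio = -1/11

For |r| < 1, S = a / (1 - r)
S = 81 / (1 - (-1/11))
S = 81 / (12/11)
S = 297/4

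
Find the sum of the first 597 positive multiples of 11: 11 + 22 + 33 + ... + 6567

Factor out 11: = 11(1 + 2 + ... + 597) = 11 × n(n+1)/2
= 11 × 597×598/2
= 11 × 178503
= 1963533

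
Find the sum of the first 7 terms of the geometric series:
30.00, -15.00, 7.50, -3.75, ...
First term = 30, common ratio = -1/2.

Sₙ = a(1 - rⁿ) / (1 - r)
S_7 = 30(1 - (-1/2)^7) / (1 - (-1/2))
S_7 = 30(1 - (-1/128)) / (3/2)
S_7 = 645/32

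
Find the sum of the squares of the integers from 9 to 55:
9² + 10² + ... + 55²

Use ∑_{k=1}^{n} k² = n(n+1)(2n+1)/6, then subtract the first 8 terms.
∑_{k=1}^{55} k² = 55×56×111/6 = 56980
∑_{k=1}^{8} k² = 8×9×17/6 = 204
∑_{k=9}^{55} k² = 56980 - 204 = 56776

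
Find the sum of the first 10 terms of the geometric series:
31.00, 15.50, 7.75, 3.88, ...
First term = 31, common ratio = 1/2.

Sₙ = a(1 - rⁿ) / (1 - r)
S_10 = 31(1 - (1/2)^10) / (1 - (1/2))
S_10 = 31(1 - (1/1024)) / (1/2)
S_10 = 31713/512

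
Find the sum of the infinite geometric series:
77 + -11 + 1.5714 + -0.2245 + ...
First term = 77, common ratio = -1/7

For |r| < 1, S = a / (1 - r)
S = 77 / (1 - (-1/7))
S = 77 / (8/7)
S = 539/8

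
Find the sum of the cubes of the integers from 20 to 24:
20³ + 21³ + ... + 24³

Use ∑_{k=1}^{n} k³ = [n(n+1)/2]², then subtract the first 19 terms.
∑_{k=1}^{24} k³ = [24×25/2]² = 300² = 90000
∑_{k=1}^{19} k³ = [19×20/2]² = 190² = 36100
∑_{k=20}^{24} k³ = 90000 - 36100 = 53900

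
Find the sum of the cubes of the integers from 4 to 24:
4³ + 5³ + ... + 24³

Use ∑_{k=1}^{n} k³ = [n(n+1)/2]², then subtract the first 3 terms.
∑_{k=1}^{24} k³ = [24×25/2]² = 300² = 90000
∑_{k=1}^{3} k³ = [3×4/2]² = 6² = 36
∑_{k=4}^{24} k³ = 90000 - 36 = 89964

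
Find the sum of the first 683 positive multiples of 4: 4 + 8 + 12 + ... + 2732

Factor out 4: = 4(1 + 2 + ... + 683) = 4 × n(n+1)/2
= 4 × 683×684/2
= 4 × 233586
= 934344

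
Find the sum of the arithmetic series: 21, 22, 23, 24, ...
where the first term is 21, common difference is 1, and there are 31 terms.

Sₙ = n/2 × (first + last)
Last term = a + (n-1)d = 21 + (31-1)×1 = 51
S_31 = 31/2 × (21 + 51)
S_31 = 31/2 × 72 = 1116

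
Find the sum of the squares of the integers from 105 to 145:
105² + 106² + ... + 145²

Use ∑_{k=1}^{n} k² = n(n+1)(2n+1)/6, then subtract the first 104 terms.
∑_{k=1}^{145} k² = 145×146×291/6 = 1026745
∑_{k=1}^{104} k² = 104×105×209/6 = 380380
∑_{k=105}^{145} k² = 1026745 - 380380 = 646365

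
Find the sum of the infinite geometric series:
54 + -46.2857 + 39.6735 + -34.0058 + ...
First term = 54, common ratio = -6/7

For |r| < 1, S = a / (1 - r)
S = 54 / (1 - (-6/7))
S = 54 / (13/7)
S = 378/13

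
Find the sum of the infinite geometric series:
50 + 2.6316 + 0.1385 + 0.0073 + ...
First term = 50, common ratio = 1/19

For |r| < 1, S = a / (1 - r)
S = 50 / (1 - (1/19))
S = 50 / (18/19)
S = 475/9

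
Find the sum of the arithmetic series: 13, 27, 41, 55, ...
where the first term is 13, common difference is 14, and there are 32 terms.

Sₙ = n/2 × (first + last)
Last term = a + (n-1)d = 13 + (32-1)×14 = 447
S_32 = 32/2 × (13 + 447)
S_32 = 32/2 × 460 = 7360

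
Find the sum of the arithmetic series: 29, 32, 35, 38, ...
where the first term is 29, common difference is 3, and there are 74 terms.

Sₙ = n/2 × (first + last)
Last term = a + (n-1)d = 29 + (74-1)×3 = 248
S_74 = 74/2 × (29 + 248)
S_74 = 74/2 × 277 = 10249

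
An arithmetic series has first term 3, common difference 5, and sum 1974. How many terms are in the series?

Using S = n/2 × [2a + (n-1)d]
1974 = n/2 × [2(3) + (n-1)(5)]
1974 = n/2 × [6 + 5n - 5]
3948 = n × [1 + 5n]
5n² + (1)n - 3948 = 0
Discriminant: Δ = (1)² - 4(5)(-3948) = 1 + 78960 = 78961
√Δ = 281
n = [-(1) + √Δ] / (2·5) = (-1 + 281) / 10 = 280 / 10 = 28
(The negative root is discarded since n must be a positive integer.)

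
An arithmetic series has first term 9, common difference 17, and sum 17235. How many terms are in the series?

Using S = n/2 × [2a + (n-1)d]
17235 = n/2 × [2(9) + (n-1)(17)]
17235 = n/2 × [18 + 17n - 17]
34470 = n × [1 + 17n]
17n² + (1)n - 34470 = 0
Discriminant: Δ = (1)² - 4(17)(-34470) = 1 + 2343960 = 2343961
√Δ = 1531
n = [-(1) + √Δ] / (2·17) = (-1 + 1531) / 34 = 1530 / 34 = 45
(The negative root is discarded since n must be a positive integer.)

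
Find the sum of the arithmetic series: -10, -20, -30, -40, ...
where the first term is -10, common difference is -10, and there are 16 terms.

Sₙ = n/2 × (first + last)
Last term = a + (n-1)d = -10 + (16-1)×(-10) = -160
S_16 = 16/2 × (-10 + (-160))
S_16 = 16/2 × (-170) = -1360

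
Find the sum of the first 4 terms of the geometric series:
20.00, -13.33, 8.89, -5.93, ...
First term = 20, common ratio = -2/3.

Sₙ = a(1 - rⁿ) / (1 - r)
S_4 = 20(1 - (-2/3)^4) / (1 - (-2/3))
S_4 = 20(1 - (16/81)) / (5/3)
S_4 = 260/27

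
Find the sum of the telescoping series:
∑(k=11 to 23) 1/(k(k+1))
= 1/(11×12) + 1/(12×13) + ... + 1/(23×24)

Partial fractions: 1/(k(k+1)) = 1/k - 1/(k+1)
The series telescopes:
= (1/11 - 1/12) + (1/12 - 1/13) + ... + (1/23 - 1/24)
= 1/11 - 1/24
= 13/264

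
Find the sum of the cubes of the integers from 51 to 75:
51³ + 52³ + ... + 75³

Use ∑_{k=1}^{n} k³ = [n(n+1)/2]², then subtract the first 50 terms.
∑_{k=1}^{75} k³ = [75×76/2]² = 2850² = 8122500
∑_{k=1}^{50} k³ = [50×51/2]² = 1275² = 1625625
∑_{k=51}^{75} k³ = 8122500 - 1625625 = 6496875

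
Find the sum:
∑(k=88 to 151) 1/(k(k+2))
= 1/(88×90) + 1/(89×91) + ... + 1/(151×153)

Partial fractions: 1/(k(k+2)) = (1/2)[1/k - 1/(k+2)]
Telescoping leaves the first two and last two terms:
= (1/2)[1/88 + 1/89 - 1/152 - 1/153]
= 26993/5691906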